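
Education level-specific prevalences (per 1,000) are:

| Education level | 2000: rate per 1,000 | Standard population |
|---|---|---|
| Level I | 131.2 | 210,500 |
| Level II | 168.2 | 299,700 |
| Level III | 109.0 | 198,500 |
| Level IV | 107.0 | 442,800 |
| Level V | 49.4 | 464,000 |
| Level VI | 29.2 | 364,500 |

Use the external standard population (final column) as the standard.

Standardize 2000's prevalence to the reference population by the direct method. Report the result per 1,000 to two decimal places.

Standard total = 1,980,000; weights = 0.1063, 0.1514, 0.1003, 0.2236, 0.2343, 0.1841.
Standardized rate: 0.1063×131.2 + 0.1514×168.2 + 0.1003×109.0 + 0.2236×107.0 + 0.2343×49.4 + 0.1841×29.2 = 91.2163 per 1,000.

91.22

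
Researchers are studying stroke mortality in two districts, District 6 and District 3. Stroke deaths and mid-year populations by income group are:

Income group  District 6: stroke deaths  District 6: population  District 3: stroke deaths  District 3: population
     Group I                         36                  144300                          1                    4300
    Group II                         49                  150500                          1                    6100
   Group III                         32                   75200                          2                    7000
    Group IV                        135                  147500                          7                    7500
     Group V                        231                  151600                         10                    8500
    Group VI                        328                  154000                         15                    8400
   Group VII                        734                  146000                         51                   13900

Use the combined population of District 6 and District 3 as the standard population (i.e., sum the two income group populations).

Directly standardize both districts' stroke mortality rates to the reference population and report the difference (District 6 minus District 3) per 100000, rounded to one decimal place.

Income-specific rates per 100000 for District 6: 24.95, 32.56, 42.55, 91.53, 152.37, 212.99, 502.74.
For District 3: 23.26, 16.39, 28.57, 93.33, 117.65, 178.57, 366.91.
Combined standard total = 1024800; weights = 0.1450, 0.1528, 0.0802, 0.1512, 0.1562, 0.1585, 0.1560.
District 6: 0.1450×24.95 + 0.1528×32.56 + 0.0802×42.55 + 0.1512×91.53 + 0.1562×152.37 + 0.1585×212.99 + 0.1560×502.74 = 161.8487 per 100000.
District 3: 0.1450×23.26 + 0.1528×16.39 + 0.0802×28.57 + 0.1512×93.33 + 0.1562×117.65 + 0.1585×178.57 + 0.1560×366.91 = 126.2119 per 100000.
Difference = 161.8487 − 126.2119 = 35.6369.

35.6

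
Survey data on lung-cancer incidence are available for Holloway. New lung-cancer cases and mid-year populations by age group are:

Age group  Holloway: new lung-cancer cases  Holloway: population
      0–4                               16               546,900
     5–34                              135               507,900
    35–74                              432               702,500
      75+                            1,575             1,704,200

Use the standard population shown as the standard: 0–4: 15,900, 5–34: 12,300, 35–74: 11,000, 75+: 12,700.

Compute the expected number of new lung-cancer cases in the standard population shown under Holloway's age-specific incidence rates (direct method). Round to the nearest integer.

Age-specific rates per 100,000 for Holloway: 2.93, 26.58, 61.49, 92.42.
Expected new lung-cancer cases = Σ (standard pop × age-specific rate ÷ 100,000)
= 15,900×2.93/100,000 + 12,300×26.58/100,000 + 11,000×61.49/100,000 + 12,700×92.42/100,000
= 0.47 + 3.27 + 6.76 + 11.74 = 22.24.

22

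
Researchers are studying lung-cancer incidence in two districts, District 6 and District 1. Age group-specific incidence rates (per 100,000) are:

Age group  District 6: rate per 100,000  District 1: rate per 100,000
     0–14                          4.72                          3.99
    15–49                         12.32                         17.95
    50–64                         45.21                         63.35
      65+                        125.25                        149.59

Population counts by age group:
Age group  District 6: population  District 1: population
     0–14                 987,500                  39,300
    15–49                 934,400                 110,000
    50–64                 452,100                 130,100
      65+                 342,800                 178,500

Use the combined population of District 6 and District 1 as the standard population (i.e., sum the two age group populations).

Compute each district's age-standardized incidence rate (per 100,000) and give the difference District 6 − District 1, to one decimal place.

Combined standard total = 3,174,700; weights = 0.3234, 0.3290, 0.1834, 0.1642.
District 6: 0.3234×4.72 + 0.3290×12.32 + 0.1834×45.21 + 0.1642×125.25 = 34.4371 per 100,000.
District 1: 0.3234×3.99 + 0.3290×17.95 + 0.1834×63.35 + 0.1642×149.59 = 43.3766 per 100,000.
Difference = 34.4371 − 43.3766 = -8.9394.

-8.9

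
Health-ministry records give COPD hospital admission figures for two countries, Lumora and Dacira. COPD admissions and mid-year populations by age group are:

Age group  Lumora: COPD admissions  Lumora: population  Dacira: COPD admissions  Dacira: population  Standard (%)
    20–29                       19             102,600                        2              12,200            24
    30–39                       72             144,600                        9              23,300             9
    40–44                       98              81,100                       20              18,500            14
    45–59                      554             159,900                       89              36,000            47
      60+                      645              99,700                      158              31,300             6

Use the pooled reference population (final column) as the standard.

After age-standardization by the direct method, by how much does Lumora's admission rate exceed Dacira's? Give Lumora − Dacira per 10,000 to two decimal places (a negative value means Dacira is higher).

5.85

Age-specific rates per 10,000 for Lumora: 1.85, 4.98, 12.08, 34.65, 64.69.
For Dacira: 1.64, 3.86, 10.81, 24.72, 50.48.
Standard weights: 0.24, 0.09, 0.14, 0.47, 0.06.
Lumora: 0.2400×1.85 + 0.0900×4.98 + 0.1400×12.08 + 0.4700×34.65 + 0.0600×64.69 = 22.7499 per 10,000.
Dacira: 0.2400×1.64 + 0.0900×3.86 + 0.1400×10.81 + 0.4700×24.72 + 0.0600×50.48 = 16.9028 per 10,000.
Difference = 22.7499 − 16.9028 = 5.8471.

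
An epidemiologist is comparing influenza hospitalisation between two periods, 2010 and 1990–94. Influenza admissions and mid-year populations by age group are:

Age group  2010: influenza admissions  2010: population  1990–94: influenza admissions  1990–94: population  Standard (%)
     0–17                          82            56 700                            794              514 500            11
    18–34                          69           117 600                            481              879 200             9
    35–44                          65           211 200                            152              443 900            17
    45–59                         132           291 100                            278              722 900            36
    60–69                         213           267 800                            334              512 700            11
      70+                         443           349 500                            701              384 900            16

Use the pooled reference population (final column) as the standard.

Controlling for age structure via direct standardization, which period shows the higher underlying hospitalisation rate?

1990–94

Age-specific rates per 100 000 for 2010: 144.62, 58.67, 30.78, 45.35, 79.54, 126.75.
For 1990–94: 154.32, 54.71, 34.24, 38.46, 65.15, 182.13.
Standard weights: 0.11, 0.09, 0.17, 0.36, 0.11, 0.16.
2010: 0.1100×144.62 + 0.0900×58.67 + 0.1700×30.78 + 0.3600×45.35 + 0.1100×79.54 + 0.1600×126.75 = 71.7747 per 100 000.
1990–94: 0.1100×154.32 + 0.0900×54.71 + 0.1700×34.24 + 0.3600×38.46 + 0.1100×65.15 + 0.1600×182.13 = 77.8709 per 100 000.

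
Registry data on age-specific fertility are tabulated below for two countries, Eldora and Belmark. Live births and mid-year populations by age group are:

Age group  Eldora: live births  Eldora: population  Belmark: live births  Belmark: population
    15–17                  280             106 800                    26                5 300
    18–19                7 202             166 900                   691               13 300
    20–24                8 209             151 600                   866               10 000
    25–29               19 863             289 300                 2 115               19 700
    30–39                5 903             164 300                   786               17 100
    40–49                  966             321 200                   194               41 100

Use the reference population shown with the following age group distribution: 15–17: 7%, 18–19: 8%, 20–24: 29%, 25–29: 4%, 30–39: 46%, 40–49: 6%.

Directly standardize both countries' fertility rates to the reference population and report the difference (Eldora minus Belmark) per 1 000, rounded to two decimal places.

-16.54

Age-specific rates per 1 000 for Eldora: 2.622, 43.152, 54.149, 68.659, 35.928, 3.007.
For Belmark: 4.906, 51.955, 86.600, 107.360, 45.965, 4.720.
Standard weights: 0.07, 0.08, 0.29, 0.04, 0.46, 0.06.
Eldora: 0.0700×2.622 + 0.0800×43.152 + 0.2900×54.149 + 0.0400×68.659 + 0.4600×35.928 + 0.0600×3.007 = 38.7926 per 1 000.
Belmark: 0.0700×4.906 + 0.0800×51.955 + 0.2900×86.600 + 0.0400×107.360 + 0.4600×45.965 + 0.0600×4.720 = 55.3353 per 1 000.
Difference = 38.7926 − 55.3353 = -16.5426.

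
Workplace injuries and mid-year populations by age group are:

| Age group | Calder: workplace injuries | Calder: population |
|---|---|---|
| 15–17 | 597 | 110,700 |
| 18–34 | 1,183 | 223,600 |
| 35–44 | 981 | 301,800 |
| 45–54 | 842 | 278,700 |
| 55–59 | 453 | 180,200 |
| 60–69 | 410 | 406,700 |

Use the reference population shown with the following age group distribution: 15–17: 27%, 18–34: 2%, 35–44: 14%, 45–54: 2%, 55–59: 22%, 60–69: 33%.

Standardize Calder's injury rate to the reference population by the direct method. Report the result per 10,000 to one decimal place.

Age-specific rates per 10,000 for Calder: 53.93, 52.91, 32.50, 30.21, 25.14, 10.08.
Standard weights: 0.27, 0.02, 0.14, 0.02, 0.22, 0.33.
Standardized rate: 0.2700×53.93 + 0.0200×52.91 + 0.1400×32.50 + 0.0200×30.21 + 0.2200×25.14 + 0.3300×10.08 = 29.6313 per 10,000.

29.6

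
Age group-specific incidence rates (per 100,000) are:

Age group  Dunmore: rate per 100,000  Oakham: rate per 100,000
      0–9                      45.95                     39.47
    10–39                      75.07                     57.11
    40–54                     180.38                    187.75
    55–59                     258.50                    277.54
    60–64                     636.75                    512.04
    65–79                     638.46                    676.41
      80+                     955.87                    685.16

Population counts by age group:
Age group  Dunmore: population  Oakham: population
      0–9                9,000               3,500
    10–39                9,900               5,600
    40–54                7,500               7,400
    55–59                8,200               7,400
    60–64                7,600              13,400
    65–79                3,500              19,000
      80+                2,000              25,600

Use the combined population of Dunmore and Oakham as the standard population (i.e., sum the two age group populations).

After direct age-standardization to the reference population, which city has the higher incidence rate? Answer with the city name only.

Combined standard total = 129,600; weights = 0.0965, 0.1196, 0.1150, 0.1204, 0.1620, 0.1736, 0.2130.
Dunmore: 0.0965×45.95 + 0.1196×75.07 + 0.1150×180.38 + 0.1204×258.50 + 0.1620×636.75 + 0.1736×638.46 + 0.2130×955.87 = 482.8498 per 100,000.
Oakham: 0.0965×39.47 + 0.1196×57.11 + 0.1150×187.75 + 0.1204×277.54 + 0.1620×512.04 + 0.1736×676.41 + 0.2130×685.16 = 411.9457 per 100,000.
The crude rates (285.43 vs 502.49) would put Oakham higher, but that reflects its age composition; once standardized to a common age structure, Dunmore has the higher underlying rate.

Dunmore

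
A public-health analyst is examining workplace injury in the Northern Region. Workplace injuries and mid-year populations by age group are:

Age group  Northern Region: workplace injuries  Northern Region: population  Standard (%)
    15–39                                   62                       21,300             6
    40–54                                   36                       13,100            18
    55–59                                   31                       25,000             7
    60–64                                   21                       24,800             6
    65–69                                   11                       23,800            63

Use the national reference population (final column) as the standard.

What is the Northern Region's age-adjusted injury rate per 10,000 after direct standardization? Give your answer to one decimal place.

11.0

Age-specific rates per 10,000 for the Northern Region: 29.11, 27.48, 12.40, 8.47, 4.62.
Standard weights: 0.06, 0.18, 0.07, 0.06, 0.63.
Standardized rate: 0.0600×29.11 + 0.1800×27.48 + 0.0700×12.40 + 0.0600×8.47 + 0.6300×4.62 = 10.9809 per 10,000.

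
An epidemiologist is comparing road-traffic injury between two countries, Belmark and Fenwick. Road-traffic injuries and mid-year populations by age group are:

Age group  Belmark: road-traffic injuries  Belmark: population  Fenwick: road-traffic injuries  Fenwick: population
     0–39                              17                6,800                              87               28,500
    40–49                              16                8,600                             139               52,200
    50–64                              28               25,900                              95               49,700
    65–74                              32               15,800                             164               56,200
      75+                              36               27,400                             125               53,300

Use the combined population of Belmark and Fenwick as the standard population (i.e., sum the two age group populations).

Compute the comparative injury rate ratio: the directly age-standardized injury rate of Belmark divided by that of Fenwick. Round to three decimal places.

0.658

Age-specific rates per 100,000 for Belmark: 250.00, 186.05, 108.11, 202.53, 131.39.
For Fenwick: 305.26, 266.28, 191.15, 291.81, 234.52.
Combined standard total = 324,400; weights = 0.1088, 0.1874, 0.2330, 0.2219, 0.2488.
Belmark: 0.1088×250.00 + 0.1874×186.05 + 0.2330×108.11 + 0.2219×202.53 + 0.2488×131.39 = 164.9038 per 100,000.
Fenwick: 0.1088×305.26 + 0.1874×266.28 + 0.2330×191.15 + 0.2219×291.81 + 0.2488×234.52 = 250.7802 per 100,000.
Ratio = 164.9038 ÷ 250.7802 = 0.65756.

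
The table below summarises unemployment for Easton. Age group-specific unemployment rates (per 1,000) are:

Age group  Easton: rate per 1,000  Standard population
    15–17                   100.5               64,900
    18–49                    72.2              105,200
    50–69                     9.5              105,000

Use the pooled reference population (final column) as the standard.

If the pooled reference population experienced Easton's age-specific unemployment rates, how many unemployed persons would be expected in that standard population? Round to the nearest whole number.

Expected unemployed persons = Σ (standard pop × age-specific rate ÷ 1,000)
= 64,900×100.5/1,000 + 105,200×72.2/1,000 + 105,000×9.5/1,000
= 6522.45 + 7595.44 + 997.50 = 15115.39.

15115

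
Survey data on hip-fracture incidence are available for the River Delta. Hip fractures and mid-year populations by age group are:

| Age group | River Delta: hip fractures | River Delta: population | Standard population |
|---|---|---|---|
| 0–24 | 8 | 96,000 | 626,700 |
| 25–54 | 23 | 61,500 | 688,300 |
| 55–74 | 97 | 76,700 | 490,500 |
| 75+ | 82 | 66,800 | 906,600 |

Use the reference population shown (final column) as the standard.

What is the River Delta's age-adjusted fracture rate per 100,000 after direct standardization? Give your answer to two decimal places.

Age-specific rates per 100,000 for the River Delta: 8.33, 37.40, 126.47, 122.75.
Standard total = 2,712,100; weights = 0.2311, 0.2538, 0.1809, 0.3343.
Standardized rate: 0.2311×8.33 + 0.2538×37.40 + 0.1809×126.47 + 0.3343×122.75 = 75.3235 per 100,000.

75.32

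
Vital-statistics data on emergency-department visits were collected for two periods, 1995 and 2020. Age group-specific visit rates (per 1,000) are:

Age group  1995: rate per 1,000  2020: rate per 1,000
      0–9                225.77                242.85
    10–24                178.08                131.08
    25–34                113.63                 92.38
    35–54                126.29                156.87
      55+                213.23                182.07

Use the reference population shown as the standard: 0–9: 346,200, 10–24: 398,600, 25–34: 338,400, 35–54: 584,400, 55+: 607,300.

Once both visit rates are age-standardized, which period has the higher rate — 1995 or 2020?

1995

Standard total = 2,274,900; weights = 0.1522, 0.1752, 0.1488, 0.2569, 0.2670.
1995: 0.1522×225.77 + 0.1752×178.08 + 0.1488×113.63 + 0.2569×126.29 + 0.2670×213.23 = 171.8296 per 1,000.
2020: 0.1522×242.85 + 0.1752×131.08 + 0.1488×92.38 + 0.2569×156.87 + 0.2670×182.07 = 162.5700 per 1,000.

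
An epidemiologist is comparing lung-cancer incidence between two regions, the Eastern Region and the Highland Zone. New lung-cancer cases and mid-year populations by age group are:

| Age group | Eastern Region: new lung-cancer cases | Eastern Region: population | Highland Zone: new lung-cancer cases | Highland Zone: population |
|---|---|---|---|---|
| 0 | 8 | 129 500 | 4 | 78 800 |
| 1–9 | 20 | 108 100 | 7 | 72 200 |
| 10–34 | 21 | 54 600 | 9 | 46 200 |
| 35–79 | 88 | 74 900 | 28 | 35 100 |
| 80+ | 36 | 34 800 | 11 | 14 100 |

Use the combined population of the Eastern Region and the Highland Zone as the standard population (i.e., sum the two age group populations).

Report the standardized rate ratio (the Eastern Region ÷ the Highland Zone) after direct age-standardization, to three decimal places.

Age-specific rates per 100 000 for the Eastern Region: 6.18, 18.50, 38.46, 117.49, 103.45.
For the Highland Zone: 5.08, 9.70, 19.48, 79.77, 78.01.
Combined standard total = 648 300; weights = 0.3213, 0.2781, 0.1555, 0.1697, 0.0754.
The Eastern Region: 0.3213×6.18 + 0.2781×18.50 + 0.1555×38.46 + 0.1697×117.49 + 0.0754×103.45 = 40.8484 per 100 000.
The Highland Zone: 0.3213×5.08 + 0.2781×9.70 + 0.1555×19.48 + 0.1697×79.77 + 0.0754×78.01 = 26.7760 per 100 000.
Ratio = 40.8484 ÷ 26.7760 = 1.52556.

1.526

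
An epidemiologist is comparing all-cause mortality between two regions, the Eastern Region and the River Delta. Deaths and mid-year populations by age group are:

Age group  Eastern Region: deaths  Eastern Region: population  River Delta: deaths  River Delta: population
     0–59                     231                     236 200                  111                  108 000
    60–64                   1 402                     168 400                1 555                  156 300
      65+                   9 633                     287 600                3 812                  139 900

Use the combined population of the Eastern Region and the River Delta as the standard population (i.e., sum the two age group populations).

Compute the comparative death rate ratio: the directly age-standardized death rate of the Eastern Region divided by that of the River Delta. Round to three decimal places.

Age-specific rates per 100 000 for the Eastern Region: 97.80, 832.54, 3349.44.
For the River Delta: 102.78, 994.88, 2724.80.
Combined standard total = 1 096 400; weights = 0.3139, 0.2962, 0.3899.
The Eastern Region: 0.3139×97.80 + 0.2962×832.54 + 0.3899×3349.44 = 1583.2503 per 100 000.
The River Delta: 0.3139×102.78 + 0.2962×994.88 + 0.3899×2724.80 = 1389.3357 per 100 000.
Ratio = 1583.2503 ÷ 1389.3357 = 1.13957.

1.140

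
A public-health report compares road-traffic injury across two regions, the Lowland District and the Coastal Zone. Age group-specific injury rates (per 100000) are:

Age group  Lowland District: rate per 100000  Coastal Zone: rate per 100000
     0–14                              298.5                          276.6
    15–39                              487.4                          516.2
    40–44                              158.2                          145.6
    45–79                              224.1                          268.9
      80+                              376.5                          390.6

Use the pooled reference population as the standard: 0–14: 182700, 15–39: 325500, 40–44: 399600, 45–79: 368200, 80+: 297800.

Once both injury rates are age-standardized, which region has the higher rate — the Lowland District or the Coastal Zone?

Coastal Zone

Standard total = 1573800; weights = 0.1161, 0.2068, 0.2539, 0.2340, 0.1892.
The Lowland District: 0.1161×298.5 + 0.2068×487.4 + 0.2539×158.2 + 0.2340×224.1 + 0.1892×376.5 = 299.2990 per 100000.
The Coastal Zone: 0.1161×276.6 + 0.2068×516.2 + 0.2539×145.6 + 0.2340×268.9 + 0.1892×390.6 = 312.6632 per 100000.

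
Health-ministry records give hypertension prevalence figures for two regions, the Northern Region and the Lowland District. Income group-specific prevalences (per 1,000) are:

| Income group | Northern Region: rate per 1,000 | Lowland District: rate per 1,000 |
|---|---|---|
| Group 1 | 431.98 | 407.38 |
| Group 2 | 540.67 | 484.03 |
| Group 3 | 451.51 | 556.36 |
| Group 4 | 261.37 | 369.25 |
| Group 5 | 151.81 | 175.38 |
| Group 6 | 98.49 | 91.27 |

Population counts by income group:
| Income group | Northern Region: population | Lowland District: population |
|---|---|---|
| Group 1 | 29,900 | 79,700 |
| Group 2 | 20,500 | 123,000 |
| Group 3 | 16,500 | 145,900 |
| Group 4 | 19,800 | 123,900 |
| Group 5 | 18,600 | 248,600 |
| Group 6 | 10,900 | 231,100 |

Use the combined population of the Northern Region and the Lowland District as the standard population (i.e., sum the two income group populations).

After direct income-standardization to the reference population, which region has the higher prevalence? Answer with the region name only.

Lowland District

Combined standard total = 1,068,400; weights = 0.1026, 0.1343, 0.1520, 0.1345, 0.2501, 0.2265.
The Northern Region: 0.1026×431.98 + 0.1343×540.67 + 0.1520×451.51 + 0.1345×261.37 + 0.2501×151.81 + 0.2265×98.49 = 280.9935 per 1,000.
The Lowland District: 0.1026×407.38 + 0.1343×484.03 + 0.1520×556.36 + 0.1345×369.25 + 0.2501×175.38 + 0.2265×91.27 = 305.5692 per 1,000.
The crude rates (348.73 vs 297.86) would put the Northern Region higher, but that reflects its income composition; once standardized to a common income structure, the Lowland District has the higher underlying rate.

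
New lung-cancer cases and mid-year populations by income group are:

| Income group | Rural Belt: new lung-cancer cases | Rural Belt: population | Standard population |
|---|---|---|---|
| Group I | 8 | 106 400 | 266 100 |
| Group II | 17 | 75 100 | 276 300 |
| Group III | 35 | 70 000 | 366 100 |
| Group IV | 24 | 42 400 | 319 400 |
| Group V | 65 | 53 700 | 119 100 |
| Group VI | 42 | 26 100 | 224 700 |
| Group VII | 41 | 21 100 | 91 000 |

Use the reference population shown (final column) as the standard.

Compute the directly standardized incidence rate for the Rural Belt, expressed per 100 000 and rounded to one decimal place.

Income-specific rates per 100 000 for the Rural Belt: 7.52, 22.64, 50.00, 56.60, 121.04, 160.92, 194.31.
Standard total = 1 662 700; weights = 0.1600, 0.1662, 0.2202, 0.1921, 0.0716, 0.1351, 0.0547.
Standardized rate: 0.1600×7.52 + 0.1662×22.64 + 0.2202×50.00 + 0.1921×56.60 + 0.0716×121.04 + 0.1351×160.92 + 0.0547×194.31 = 67.8996 per 100 000.

67.9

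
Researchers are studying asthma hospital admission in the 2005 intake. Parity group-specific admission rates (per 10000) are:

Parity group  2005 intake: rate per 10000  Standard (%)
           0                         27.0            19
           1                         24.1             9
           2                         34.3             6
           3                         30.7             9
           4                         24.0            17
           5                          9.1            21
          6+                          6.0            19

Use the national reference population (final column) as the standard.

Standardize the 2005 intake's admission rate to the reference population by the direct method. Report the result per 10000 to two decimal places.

Standard weights: 0.19, 0.09, 0.06, 0.09, 0.17, 0.21, 0.19.
Standardized rate: 0.1900×27.0 + 0.0900×24.1 + 0.0600×34.3 + 0.0900×30.7 + 0.1700×24.0 + 0.2100×9.1 + 0.1900×6.0 = 19.2510 per 10000.

19.25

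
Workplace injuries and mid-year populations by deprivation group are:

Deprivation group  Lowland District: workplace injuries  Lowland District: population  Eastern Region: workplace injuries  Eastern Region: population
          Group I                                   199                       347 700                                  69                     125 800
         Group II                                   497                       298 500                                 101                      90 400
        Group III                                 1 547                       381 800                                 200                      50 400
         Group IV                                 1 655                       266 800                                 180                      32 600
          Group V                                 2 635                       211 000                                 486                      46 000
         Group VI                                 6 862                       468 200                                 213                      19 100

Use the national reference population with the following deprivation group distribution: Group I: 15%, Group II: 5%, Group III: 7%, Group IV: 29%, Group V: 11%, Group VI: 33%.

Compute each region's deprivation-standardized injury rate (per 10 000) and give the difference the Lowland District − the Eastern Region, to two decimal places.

16.02

Deprivation-specific rates per 10 000 for the Lowland District: 5.72, 16.65, 40.52, 62.03, 124.88, 146.56.
For the Eastern Region: 5.48, 11.17, 39.68, 55.21, 105.65, 111.52.
Standard weights: 0.15, 0.05, 0.07, 0.29, 0.11, 0.33.
The Lowland District: 0.1500×5.72 + 0.0500×16.65 + 0.0700×40.52 + 0.2900×62.03 + 0.1100×124.88 + 0.3300×146.56 = 84.6186 per 10 000.
The Eastern Region: 0.1500×5.48 + 0.0500×11.17 + 0.0700×39.68 + 0.2900×55.21 + 0.1100×105.65 + 0.3300×111.52 = 68.5942 per 10 000.
Difference = 84.6186 − 68.5942 = 16.0244.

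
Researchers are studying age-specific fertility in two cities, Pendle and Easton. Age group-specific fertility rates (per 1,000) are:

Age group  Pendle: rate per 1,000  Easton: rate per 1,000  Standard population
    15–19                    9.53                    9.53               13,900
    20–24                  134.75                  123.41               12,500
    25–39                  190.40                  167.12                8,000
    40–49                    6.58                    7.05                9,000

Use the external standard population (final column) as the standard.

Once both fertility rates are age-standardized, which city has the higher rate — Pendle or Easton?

Standard total = 43,400; weights = 0.3203, 0.2880, 0.1843, 0.2074.
Pendle: 0.3203×9.53 + 0.2880×134.75 + 0.1843×190.40 + 0.2074×6.58 = 78.3240 per 1,000.
Easton: 0.3203×9.53 + 0.2880×123.41 + 0.1843×167.12 + 0.2074×7.05 = 70.8641 per 1,000.

Pendle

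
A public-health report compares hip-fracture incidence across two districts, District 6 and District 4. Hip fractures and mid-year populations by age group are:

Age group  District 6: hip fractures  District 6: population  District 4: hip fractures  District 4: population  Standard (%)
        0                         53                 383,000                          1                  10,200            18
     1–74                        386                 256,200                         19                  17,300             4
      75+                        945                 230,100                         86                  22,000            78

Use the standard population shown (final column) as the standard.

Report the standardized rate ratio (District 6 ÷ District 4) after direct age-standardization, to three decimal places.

1.057

Age-specific rates per 100,000 for District 6: 13.84, 150.66, 410.69.
For District 4: 9.80, 109.83, 390.91.
Standard weights: 0.18, 0.04, 0.78.
District 6: 0.1800×13.84 + 0.0400×150.66 + 0.7800×410.69 = 328.8564 per 100,000.
District 4: 0.1800×9.80 + 0.0400×109.83 + 0.7800×390.91 = 311.0669 per 100,000.
Ratio = 328.8564 ÷ 311.0669 = 1.05719.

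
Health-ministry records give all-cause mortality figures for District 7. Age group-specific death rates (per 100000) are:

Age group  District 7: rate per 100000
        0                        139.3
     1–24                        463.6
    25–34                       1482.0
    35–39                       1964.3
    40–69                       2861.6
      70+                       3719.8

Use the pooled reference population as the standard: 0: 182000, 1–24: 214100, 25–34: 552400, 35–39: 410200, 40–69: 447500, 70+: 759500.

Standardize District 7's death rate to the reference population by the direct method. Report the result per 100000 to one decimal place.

Standard total = 2565700; weights = 0.0709, 0.0834, 0.2153, 0.1599, 0.1744, 0.2960.
Standardized rate: 0.0709×139.3 + 0.0834×463.6 + 0.2153×1482.0 + 0.1599×1964.3 + 0.1744×2861.6 + 0.2960×3719.8 = 2281.9410 per 100000.

2281.9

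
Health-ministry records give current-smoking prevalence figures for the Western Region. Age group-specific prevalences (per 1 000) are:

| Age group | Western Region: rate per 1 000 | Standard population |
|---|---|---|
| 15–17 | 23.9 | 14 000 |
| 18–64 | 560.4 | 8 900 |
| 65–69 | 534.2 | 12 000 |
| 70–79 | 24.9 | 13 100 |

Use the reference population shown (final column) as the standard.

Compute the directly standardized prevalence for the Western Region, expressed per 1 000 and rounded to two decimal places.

Standard total = 48 000; weights = 0.2917, 0.1854, 0.2500, 0.2729.
Standardized rate: 0.2917×23.9 + 0.1854×560.4 + 0.2500×534.2 + 0.2729×24.9 = 251.2240 per 1 000.

251.22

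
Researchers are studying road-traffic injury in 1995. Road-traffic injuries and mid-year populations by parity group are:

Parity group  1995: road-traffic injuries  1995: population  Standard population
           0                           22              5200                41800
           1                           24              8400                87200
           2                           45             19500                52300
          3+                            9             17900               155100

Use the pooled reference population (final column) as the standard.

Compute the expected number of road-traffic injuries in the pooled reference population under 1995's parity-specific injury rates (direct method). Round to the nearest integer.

625

Parity-specific rates per 100000 for 1995: 423.08, 285.71, 230.77, 50.28.
Expected road-traffic injuries = Σ (standard pop × parity-specific rate ÷ 100000)
= 41800×423.08/100000 + 87200×285.71/100000 + 52300×230.77/100000 + 155100×50.28/100000
= 176.85 + 249.14 + 120.69 + 77.98 = 624.66.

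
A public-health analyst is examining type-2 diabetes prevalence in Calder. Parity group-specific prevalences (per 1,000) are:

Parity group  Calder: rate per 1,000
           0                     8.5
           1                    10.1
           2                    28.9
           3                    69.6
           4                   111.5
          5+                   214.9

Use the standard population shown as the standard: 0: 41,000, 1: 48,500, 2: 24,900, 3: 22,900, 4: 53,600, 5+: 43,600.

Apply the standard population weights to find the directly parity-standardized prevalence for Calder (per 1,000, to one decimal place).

78.9

Standard total = 234,500; weights = 0.1748, 0.2068, 0.1062, 0.0977, 0.2286, 0.1859.
Standardized rate: 0.1748×8.5 + 0.2068×10.1 + 0.1062×28.9 + 0.0977×69.6 + 0.2286×111.5 + 0.1859×214.9 = 78.8820 per 1,000.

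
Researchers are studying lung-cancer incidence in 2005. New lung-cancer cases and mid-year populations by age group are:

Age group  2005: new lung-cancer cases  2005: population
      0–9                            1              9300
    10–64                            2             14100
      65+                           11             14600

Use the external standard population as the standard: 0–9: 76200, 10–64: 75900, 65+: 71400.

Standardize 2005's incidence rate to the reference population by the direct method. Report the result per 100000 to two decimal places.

Age-specific rates per 100000 for 2005: 10.75, 14.18, 75.34.
Standard total = 223500; weights = 0.3409, 0.3396, 0.3195.
Standardized rate: 0.3409×10.75 + 0.3396×14.18 + 0.3195×75.34 = 32.5521 per 100000.

32.55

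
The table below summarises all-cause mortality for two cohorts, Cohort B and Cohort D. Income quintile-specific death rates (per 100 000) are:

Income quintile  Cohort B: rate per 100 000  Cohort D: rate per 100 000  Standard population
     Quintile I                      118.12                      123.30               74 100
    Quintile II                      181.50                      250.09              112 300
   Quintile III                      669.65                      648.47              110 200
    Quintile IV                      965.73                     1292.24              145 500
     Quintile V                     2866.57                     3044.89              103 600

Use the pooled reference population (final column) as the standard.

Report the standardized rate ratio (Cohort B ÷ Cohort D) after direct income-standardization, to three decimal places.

0.883

Standard total = 545 700; weights = 0.1358, 0.2058, 0.2019, 0.2666, 0.1898.
Cohort B: 0.1358×118.12 + 0.2058×181.50 + 0.2019×669.65 + 0.2666×965.73 + 0.1898×2866.57 = 990.3261 per 100 000.
Cohort D: 0.1358×123.30 + 0.2058×250.09 + 0.2019×648.47 + 0.2666×1292.24 + 0.1898×3044.89 = 1121.7786 per 100 000.
Ratio = 990.3261 ÷ 1121.7786 = 0.88282.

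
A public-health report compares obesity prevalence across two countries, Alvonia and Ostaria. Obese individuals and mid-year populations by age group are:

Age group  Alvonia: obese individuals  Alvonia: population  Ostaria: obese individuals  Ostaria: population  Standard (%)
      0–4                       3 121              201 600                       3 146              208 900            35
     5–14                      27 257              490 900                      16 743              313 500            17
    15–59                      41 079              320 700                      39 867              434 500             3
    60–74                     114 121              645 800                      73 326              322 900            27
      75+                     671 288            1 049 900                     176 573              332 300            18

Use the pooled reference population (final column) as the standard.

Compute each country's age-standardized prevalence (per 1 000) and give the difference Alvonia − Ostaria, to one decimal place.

7.4

Age-specific rates per 1 000 for Alvonia: 15.481, 55.525, 128.092, 176.713, 639.383.
For Ostaria: 15.060, 53.407, 91.754, 227.086, 531.366.
Standard weights: 0.35, 0.17, 0.03, 0.27, 0.18.
Alvonia: 0.3500×15.481 + 0.1700×55.525 + 0.0300×128.092 + 0.2700×176.713 + 0.1800×639.383 = 181.5016 per 1 000.
Ostaria: 0.3500×15.060 + 0.1700×53.407 + 0.0300×91.754 + 0.2700×227.086 + 0.1800×531.366 = 174.0618 per 1 000.
Difference = 181.5016 − 174.0618 = 7.4399.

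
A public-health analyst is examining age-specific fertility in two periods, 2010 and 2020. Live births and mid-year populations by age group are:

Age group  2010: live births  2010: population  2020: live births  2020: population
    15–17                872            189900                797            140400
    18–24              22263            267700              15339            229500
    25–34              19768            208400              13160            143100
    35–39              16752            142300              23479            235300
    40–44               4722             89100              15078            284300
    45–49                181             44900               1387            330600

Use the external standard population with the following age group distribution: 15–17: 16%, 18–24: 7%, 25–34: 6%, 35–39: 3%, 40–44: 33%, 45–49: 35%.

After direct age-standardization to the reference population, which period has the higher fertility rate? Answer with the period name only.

2010

Age-specific rates per 1000 for 2010: 4.592, 83.164, 94.856, 117.723, 52.997, 4.031.
For 2020: 5.677, 66.837, 91.964, 99.783, 53.036, 4.195.
Standard weights: 0.16, 0.07, 0.06, 0.03, 0.33, 0.35.
2010: 0.1600×4.592 + 0.0700×83.164 + 0.0600×94.856 + 0.0300×117.723 + 0.3300×52.997 + 0.3500×4.031 = 34.6790 per 1000.
2020: 0.1600×5.677 + 0.0700×66.837 + 0.0600×91.964 + 0.0300×99.783 + 0.3300×53.036 + 0.3500×4.195 = 33.0683 per 1000.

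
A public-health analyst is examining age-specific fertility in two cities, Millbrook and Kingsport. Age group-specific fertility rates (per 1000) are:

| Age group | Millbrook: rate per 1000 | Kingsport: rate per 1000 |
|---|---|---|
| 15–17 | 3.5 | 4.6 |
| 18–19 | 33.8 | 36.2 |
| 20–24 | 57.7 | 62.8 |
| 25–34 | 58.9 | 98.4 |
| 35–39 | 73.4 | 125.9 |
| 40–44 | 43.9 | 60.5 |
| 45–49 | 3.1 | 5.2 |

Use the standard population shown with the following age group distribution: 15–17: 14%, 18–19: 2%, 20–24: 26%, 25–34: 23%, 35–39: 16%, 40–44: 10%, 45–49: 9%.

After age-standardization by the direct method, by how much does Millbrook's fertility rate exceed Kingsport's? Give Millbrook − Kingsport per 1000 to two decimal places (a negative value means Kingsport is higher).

-20.86

Standard weights: 0.14, 0.02, 0.26, 0.23, 0.16, 0.10, 0.09.
Millbrook: 0.1400×3.5 + 0.0200×33.8 + 0.2600×57.7 + 0.2300×58.9 + 0.1600×73.4 + 0.1000×43.9 + 0.0900×3.1 = 46.1280 per 1000.
Kingsport: 0.1400×4.6 + 0.0200×36.2 + 0.2600×62.8 + 0.2300×98.4 + 0.1600×125.9 + 0.1000×60.5 + 0.0900×5.2 = 66.9900 per 1000.
Difference = 46.1280 − 66.9900 = -20.8620.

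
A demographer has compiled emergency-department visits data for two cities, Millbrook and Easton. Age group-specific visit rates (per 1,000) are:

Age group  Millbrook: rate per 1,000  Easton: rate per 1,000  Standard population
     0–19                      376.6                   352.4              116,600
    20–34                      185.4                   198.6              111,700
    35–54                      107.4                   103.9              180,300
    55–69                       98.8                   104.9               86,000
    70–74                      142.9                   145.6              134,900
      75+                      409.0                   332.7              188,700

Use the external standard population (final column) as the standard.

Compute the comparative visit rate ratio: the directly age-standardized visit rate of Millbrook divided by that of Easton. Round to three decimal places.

1.089

Standard total = 818,200; weights = 0.1425, 0.1365, 0.2204, 0.1051, 0.1649, 0.2306.
Millbrook: 0.1425×376.6 + 0.1365×185.4 + 0.2204×107.4 + 0.1051×98.8 + 0.1649×142.9 + 0.2306×409.0 = 230.9182 per 1,000.
Easton: 0.1425×352.4 + 0.1365×198.6 + 0.2204×103.9 + 0.1051×104.9 + 0.1649×145.6 + 0.2306×332.7 = 211.9897 per 1,000.
Ratio = 230.9182 ÷ 211.9897 = 1.08929.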